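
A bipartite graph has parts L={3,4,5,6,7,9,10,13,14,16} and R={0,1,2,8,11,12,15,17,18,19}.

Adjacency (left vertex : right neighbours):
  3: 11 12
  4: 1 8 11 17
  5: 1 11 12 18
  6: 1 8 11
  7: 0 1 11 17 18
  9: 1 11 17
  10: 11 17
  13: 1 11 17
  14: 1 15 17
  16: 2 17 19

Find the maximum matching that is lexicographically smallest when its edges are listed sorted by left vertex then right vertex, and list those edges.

Lex-smallest maximum matching: {(3,12), (4,1), (5,18), (6,8), (7,0), (9,11), (10,17), (14,15), (16,2)}

|M| = 9 (so the lex-smallest maximum matching has 9 edges)
process left vertices in ascending order; for each, take the smallest-labelled available neighbour that still permits 9 edges overall, or leave it unmatched if none does
lex-smallest matching: {3-12, 4-1, 5-18, 6-8, 7-0, 9-11, 10-17, 14-15, 16-2}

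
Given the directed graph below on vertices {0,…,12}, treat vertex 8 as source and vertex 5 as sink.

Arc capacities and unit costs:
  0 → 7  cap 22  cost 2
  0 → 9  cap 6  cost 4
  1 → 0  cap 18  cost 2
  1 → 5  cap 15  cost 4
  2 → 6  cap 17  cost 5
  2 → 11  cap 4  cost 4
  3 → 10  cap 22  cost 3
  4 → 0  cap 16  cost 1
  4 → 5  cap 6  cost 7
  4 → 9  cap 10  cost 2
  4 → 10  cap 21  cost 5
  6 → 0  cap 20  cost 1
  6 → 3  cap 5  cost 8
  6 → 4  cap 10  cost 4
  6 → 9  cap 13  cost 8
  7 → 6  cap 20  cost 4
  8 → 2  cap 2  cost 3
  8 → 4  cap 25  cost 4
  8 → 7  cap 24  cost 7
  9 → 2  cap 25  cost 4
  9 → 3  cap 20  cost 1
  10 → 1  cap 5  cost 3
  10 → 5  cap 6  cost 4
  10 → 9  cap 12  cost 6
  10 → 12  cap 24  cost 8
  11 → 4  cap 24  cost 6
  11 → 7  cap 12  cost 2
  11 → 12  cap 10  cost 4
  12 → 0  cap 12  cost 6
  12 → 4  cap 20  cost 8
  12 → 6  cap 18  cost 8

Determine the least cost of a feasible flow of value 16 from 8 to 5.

Minimum cost for 16 units: 208

shortest-cost path #1: 8→4→5 push 6 @ unit cost 11 (adds 66)
shortest-cost path #2: 8→4→10→5 push 6 @ unit cost 13 (adds 78)
shortest-cost path #3: 8→4→10→1→5 push 4 @ unit cost 16 (adds 64)
total cost = 208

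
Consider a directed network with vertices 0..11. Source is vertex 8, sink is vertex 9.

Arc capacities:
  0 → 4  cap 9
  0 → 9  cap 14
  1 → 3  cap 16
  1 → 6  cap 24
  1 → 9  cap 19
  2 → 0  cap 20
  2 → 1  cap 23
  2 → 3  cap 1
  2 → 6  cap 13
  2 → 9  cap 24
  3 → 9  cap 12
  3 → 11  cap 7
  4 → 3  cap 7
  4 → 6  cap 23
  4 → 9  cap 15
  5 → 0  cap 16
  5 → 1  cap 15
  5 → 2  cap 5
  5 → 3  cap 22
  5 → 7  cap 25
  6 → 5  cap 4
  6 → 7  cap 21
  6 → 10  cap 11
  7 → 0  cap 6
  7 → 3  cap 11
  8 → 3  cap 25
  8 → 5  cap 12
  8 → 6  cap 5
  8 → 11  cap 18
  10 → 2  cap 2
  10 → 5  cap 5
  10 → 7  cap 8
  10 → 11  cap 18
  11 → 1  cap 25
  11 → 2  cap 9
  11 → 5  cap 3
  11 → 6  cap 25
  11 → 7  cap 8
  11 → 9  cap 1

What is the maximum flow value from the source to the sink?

Maximum flow value: 54

augment #1: 8→3→9 bottleneck 12, total now 12
augment #2: 8→11→9 bottleneck 1, total now 13
augment #3: 8→5→0→9 bottleneck 12, total now 25
augment #4: 8→11→1→9 bottleneck 17, total now 42
augment #5: 8→3→11→1→9 bottleneck 2, total now 44
augment #6: 8→3→11→2→9 bottleneck 5, total now 49
augment #7: 8→6→5→0→9 bottleneck 2, total now 51
augment #8: 8→6→5→2→9 bottleneck 2, total now 53
augment #9: 8→6→10→2→9 bottleneck 1, total now 54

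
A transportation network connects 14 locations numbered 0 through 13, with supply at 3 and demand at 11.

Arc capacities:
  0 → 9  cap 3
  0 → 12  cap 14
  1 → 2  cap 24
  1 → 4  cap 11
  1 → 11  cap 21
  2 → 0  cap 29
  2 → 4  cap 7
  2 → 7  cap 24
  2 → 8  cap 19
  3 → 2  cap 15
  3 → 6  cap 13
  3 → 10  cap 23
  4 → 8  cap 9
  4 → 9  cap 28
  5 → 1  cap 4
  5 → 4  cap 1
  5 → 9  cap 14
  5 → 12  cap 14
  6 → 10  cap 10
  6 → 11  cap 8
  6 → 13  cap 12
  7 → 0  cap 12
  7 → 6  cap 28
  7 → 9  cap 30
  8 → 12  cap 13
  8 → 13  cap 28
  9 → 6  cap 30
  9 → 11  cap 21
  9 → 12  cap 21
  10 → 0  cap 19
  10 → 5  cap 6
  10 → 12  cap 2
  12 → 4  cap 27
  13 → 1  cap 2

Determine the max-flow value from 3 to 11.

augment #1: 3→6→11 bottleneck 8, total now 8
augment #2: 3→2→0→9→11 bottleneck 3, total now 11
augment #3: 3→2→4→9→11 bottleneck 7, total now 18
augment #4: 3→2→7→9→11 bottleneck 5, total now 23
augment #5: 3→6→13→1→11 bottleneck 2, total now 25
augment #6: 3→10→5→1→11 bottleneck 4, total now 29
augment #7: 3→10→5→9→11 bottleneck 2, total now 31
augment #8: 3→10→12→4→9→11 bottleneck 2, total now 33
augment #9: 3→10→0→2→7→9→11 bottleneck 2, total now 35

Maximum flow value: 35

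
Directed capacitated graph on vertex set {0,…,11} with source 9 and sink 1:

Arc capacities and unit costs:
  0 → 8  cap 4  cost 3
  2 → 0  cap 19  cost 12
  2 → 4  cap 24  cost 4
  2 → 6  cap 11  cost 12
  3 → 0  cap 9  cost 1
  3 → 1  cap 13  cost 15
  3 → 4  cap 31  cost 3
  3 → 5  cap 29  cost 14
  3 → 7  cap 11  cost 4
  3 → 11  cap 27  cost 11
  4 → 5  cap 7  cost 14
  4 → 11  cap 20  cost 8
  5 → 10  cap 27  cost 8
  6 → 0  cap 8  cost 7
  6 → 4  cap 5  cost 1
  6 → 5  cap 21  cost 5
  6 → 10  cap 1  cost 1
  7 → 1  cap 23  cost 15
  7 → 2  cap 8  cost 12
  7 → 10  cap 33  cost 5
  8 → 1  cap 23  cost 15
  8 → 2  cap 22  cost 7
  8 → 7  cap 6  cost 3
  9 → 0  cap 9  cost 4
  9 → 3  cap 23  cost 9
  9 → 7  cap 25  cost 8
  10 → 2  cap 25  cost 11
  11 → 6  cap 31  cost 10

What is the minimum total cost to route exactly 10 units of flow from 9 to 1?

Minimum cost for 10 units: 226

shortest-cost path #1: 9→0→8→1 push 4 @ unit cost 22 (adds 88)
shortest-cost path #2: 9→7→1 push 6 @ unit cost 23 (adds 138)
total cost = 226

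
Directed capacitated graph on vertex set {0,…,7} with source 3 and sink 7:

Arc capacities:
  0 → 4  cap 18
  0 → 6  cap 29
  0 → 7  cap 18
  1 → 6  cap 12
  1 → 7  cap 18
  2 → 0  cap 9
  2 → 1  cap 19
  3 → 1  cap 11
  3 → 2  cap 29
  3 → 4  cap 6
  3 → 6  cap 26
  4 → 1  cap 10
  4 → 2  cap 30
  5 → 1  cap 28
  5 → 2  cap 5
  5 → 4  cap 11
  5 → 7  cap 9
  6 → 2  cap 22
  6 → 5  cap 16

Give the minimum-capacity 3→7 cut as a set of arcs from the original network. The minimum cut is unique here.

augment #1: 3→1→7 push 11
augment #2: 3→2→0→7 push 9
augment #3: 3→2→1→7 push 7
augment #4: 3→6→5→7 push 9
max flow = 36; residual-reachable set from 3 gives S-side
cut edges (S→T): {(1,7), (2,0), (5,7)} total cap 36

Min-cut arcs: {(1,7), (2,0), (5,7)} (total capacity 36)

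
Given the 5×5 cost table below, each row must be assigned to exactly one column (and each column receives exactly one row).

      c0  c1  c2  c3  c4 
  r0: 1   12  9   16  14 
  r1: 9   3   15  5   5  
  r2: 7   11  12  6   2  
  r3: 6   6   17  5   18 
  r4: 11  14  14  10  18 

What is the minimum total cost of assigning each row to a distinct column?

Minimum assignment cost: 25

optimal assignment: row0→col0 (cost 1), row1→col1 (cost 3), row2→col4 (cost 2), row3→col3 (cost 5), row4→col2 (cost 14)
total = 1 + 3 + 2 + 5 + 14 = 25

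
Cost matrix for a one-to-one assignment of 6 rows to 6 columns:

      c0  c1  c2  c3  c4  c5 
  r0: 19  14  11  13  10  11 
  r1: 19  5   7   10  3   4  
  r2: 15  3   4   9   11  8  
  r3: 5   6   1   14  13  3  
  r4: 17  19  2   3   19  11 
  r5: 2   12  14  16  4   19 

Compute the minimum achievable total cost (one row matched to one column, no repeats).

one of 2 optimal assignments: row0→col4 (cost 10), row1→col5 (cost 4), row2→col1 (cost 3), row3→col2 (cost 1), row4→col3 (cost 3), row5→col0 (cost 2)
total = 10 + 4 + 3 + 1 + 3 + 2 = 23

Minimum assignment cost: 23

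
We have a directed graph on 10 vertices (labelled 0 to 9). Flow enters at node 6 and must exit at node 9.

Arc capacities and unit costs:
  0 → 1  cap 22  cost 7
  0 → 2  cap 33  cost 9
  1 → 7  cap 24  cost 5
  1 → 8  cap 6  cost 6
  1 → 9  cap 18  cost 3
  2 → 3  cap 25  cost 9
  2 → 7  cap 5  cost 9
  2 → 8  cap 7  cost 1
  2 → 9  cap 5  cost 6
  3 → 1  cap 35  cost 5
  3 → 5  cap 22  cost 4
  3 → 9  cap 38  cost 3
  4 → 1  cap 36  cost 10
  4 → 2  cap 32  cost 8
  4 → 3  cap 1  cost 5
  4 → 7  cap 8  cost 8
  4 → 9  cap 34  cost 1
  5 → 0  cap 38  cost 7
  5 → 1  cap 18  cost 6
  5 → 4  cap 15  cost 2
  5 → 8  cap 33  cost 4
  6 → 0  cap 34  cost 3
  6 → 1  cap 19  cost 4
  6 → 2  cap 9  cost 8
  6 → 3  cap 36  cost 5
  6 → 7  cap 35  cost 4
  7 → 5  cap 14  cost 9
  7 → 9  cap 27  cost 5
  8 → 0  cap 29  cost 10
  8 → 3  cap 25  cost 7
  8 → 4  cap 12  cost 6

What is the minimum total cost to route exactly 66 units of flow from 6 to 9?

Minimum cost for 66 units: 522

shortest-cost path #1: 6→1→9 push 18 @ unit cost 7 (adds 126)
shortest-cost path #2: 6→3→9 push 36 @ unit cost 8 (adds 288)
shortest-cost path #3: 6→7→9 push 12 @ unit cost 9 (adds 108)
total cost = 522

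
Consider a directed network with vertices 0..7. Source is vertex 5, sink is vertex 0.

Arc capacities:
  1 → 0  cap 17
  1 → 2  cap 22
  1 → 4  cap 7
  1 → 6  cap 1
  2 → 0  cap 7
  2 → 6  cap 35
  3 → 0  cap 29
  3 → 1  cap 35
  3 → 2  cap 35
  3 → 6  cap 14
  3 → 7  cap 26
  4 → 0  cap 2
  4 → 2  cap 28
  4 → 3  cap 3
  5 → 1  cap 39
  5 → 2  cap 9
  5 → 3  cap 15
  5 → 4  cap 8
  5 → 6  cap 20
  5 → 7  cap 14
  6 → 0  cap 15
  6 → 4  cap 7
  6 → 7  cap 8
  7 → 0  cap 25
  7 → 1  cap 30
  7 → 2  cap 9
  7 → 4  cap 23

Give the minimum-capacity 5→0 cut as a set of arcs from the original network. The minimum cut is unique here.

Min-cut arcs: {(1,0), (2,0), (4,0), (4,3), (5,3), (5,7), (6,0), (6,7)} (total capacity 81)

augment #1: 5→1→0 push 17
augment #2: 5→2→0 push 7
augment #3: 5→3→0 push 15
augment #4: 5→4→0 push 2
augment #5: 5→6→0 push 15
augment #6: 5→7→0 push 14
augment #7: 5→4→3→0 push 3
augment #8: 5→6→7→0 push 5
augment #9: 5→1→6→7→0 push 1
augment #10: 5→2→6→7→0 push 2
max flow = 81; residual-reachable set from 5 gives S-side
cut edges (S→T): {(1,0), (2,0), (4,0), (4,3), (5,3), (5,7), (6,0), (6,7)} total cap 81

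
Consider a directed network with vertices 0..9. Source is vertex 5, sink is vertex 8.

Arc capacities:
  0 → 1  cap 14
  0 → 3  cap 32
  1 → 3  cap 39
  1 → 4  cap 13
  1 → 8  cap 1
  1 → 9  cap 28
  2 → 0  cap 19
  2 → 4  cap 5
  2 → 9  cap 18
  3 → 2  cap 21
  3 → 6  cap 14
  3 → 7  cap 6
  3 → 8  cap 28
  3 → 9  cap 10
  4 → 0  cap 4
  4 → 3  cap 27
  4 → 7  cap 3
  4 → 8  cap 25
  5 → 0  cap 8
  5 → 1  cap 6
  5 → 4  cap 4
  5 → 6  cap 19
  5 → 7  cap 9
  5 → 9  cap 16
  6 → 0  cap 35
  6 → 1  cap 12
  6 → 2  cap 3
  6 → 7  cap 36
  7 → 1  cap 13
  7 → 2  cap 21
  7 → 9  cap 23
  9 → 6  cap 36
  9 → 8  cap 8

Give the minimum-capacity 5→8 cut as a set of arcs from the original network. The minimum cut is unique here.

augment #1: 5→1→8 push 1
augment #2: 5→4→8 push 4
augment #3: 5→9→8 push 8
augment #4: 5→0→3→8 push 8
augment #5: 5→1→3→8 push 5
augment #6: 5→6→0→3→8 push 15
augment #7: 5→6→1→4→8 push 4
augment #8: 5→7→1→4→8 push 9
augment #9: 5→9→6→2→4→8 push 3
augment #10: 5→9→6→7→2→4→8 push 2
max flow = 59; residual-reachable set from 5 gives S-side
cut edges (S→T): {(1,4), (1,8), (2,4), (3,8), (5,4), (9,8)} total cap 59

Min-cut arcs: {(1,4), (1,8), (2,4), (3,8), (5,4), (9,8)} (total capacity 59)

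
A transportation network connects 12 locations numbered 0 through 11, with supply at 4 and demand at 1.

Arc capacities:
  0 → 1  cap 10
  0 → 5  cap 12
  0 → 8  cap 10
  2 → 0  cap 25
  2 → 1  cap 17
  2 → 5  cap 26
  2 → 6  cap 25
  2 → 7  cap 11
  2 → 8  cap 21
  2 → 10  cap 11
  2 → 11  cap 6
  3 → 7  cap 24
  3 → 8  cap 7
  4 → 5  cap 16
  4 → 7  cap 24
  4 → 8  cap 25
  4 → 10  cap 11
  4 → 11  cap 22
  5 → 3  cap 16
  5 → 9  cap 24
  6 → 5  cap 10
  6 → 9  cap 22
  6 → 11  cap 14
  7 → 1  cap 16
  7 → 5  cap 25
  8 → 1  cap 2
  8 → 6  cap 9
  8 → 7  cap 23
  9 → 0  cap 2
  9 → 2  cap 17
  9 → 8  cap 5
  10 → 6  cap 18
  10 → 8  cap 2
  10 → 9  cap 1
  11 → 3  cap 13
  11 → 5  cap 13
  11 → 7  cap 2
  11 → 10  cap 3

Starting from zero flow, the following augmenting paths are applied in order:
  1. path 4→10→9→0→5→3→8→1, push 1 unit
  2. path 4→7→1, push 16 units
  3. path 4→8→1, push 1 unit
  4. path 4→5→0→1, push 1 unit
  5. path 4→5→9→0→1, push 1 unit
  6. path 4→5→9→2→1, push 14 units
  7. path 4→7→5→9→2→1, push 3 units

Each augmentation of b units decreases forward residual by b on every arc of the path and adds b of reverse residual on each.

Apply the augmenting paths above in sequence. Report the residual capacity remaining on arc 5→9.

Residual capacity of (5,9): 6

after path 1 (4→10→9→0→5→3→8→1, push 1): res(5,9)=24
after path 2 (4→7→1, push 16): res(5,9)=24
after path 3 (4→8→1, push 1): res(5,9)=24
after path 4 (4→5→0→1, push 1): res(5,9)=24
after path 5 (4→5→9→0→1, push 1): res(5,9)=23
after path 6 (4→5→9→2→1, push 14): res(5,9)=9
after path 7 (4→7→5→9→2→1, push 3): res(5,9)=6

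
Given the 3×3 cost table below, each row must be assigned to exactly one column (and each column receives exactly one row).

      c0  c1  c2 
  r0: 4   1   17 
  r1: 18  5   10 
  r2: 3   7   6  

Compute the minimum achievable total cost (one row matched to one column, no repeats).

optimal assignment: row0→col1 (cost 1), row1→col2 (cost 10), row2→col0 (cost 3)
total = 1 + 10 + 3 = 14

Minimum assignment cost: 14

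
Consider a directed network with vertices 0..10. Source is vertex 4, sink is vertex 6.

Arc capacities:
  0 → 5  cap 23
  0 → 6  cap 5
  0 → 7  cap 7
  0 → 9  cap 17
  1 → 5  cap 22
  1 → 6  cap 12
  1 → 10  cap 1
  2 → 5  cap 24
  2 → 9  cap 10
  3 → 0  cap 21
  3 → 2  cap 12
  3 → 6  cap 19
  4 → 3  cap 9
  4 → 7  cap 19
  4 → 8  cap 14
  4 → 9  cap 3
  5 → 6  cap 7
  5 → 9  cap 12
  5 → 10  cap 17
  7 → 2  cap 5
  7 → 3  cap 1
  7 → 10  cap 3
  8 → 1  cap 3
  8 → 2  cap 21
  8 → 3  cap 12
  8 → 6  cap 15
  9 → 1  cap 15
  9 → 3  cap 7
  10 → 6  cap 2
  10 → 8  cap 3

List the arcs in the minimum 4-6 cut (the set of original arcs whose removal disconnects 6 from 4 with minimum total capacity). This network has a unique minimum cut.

augment #1: 4→3→6 push 9
augment #2: 4→8→6 push 14
augment #3: 4→7→3→6 push 1
augment #4: 4→7→10→6 push 2
augment #5: 4→9→1→6 push 3
augment #6: 4→7→2→5→6 push 5
augment #7: 4→7→10→8→6 push 1
max flow = 35; residual-reachable set from 4 gives S-side
cut edges (S→T): {(4,3), (4,8), (4,9), (7,2), (7,3), (7,10)} total cap 35

Min-cut arcs: {(4,3), (4,8), (4,9), (7,2), (7,3), (7,10)} (total capacity 35)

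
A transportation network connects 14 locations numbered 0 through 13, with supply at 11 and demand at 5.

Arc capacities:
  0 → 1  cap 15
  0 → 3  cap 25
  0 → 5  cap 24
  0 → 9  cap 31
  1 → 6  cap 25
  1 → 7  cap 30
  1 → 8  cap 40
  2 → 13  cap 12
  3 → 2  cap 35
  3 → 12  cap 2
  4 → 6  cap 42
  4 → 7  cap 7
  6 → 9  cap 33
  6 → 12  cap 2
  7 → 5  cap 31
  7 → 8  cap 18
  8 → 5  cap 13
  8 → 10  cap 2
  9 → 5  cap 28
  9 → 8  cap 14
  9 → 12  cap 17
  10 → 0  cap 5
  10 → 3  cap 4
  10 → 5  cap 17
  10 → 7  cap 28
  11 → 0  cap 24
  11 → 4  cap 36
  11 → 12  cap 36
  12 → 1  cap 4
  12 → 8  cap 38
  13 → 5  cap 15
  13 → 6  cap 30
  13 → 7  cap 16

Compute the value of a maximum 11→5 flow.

augment #1: 11→0→5 bottleneck 24, total now 24
augment #2: 11→4→7→5 bottleneck 7, total now 31
augment #3: 11→12→8→5 bottleneck 13, total now 44
augment #4: 11→4→6→9→5 bottleneck 28, total now 72
augment #5: 11→12→1→7→5 bottleneck 4, total now 76
augment #6: 11→12→8→10→5 bottleneck 2, total now 78

Maximum flow value: 78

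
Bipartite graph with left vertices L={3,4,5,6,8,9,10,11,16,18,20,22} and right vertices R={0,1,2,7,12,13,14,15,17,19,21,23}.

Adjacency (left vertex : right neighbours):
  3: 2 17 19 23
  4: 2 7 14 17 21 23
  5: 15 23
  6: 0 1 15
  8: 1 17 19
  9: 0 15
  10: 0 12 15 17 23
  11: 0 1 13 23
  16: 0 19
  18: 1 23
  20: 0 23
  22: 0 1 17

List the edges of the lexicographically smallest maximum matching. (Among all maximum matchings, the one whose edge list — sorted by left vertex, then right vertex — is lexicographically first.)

|M| = 10 (so the lex-smallest maximum matching has 10 edges)
process left vertices in ascending order; for each, take the smallest-labelled available neighbour that still permits 10 edges overall, or leave it unmatched if none does
lex-smallest matching: {3-2, 4-7, 5-15, 6-0, 8-1, 10-12, 11-13, 16-19, 18-23, 22-17}

Lex-smallest maximum matching: {(3,2), (4,7), (5,15), (6,0), (8,1), (10,12), (11,13), (16,19), (18,23), (22,17)}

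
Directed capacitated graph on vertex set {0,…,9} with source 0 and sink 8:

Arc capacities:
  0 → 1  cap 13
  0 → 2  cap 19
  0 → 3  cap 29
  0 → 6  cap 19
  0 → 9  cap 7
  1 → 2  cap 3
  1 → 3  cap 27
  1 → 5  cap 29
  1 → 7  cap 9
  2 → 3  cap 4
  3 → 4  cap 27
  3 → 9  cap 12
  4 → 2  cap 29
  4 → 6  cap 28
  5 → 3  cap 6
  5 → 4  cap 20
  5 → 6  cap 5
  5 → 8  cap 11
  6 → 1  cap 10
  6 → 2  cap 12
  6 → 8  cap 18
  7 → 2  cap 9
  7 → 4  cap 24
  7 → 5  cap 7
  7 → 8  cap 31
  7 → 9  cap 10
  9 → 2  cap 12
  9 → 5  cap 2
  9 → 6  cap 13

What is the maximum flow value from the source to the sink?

augment #1: 0→6→8 bottleneck 18, total now 18
augment #2: 0→1→5→8 bottleneck 11, total now 29
augment #3: 0→1→7→8 bottleneck 2, total now 31
augment #4: 0→6→1→7→8 bottleneck 1, total now 32
augment #5: 0→9→5→1→7→8 bottleneck 2, total now 34
augment #6: 0→9→6→1→7→8 bottleneck 4, total now 38

Maximum flow value: 38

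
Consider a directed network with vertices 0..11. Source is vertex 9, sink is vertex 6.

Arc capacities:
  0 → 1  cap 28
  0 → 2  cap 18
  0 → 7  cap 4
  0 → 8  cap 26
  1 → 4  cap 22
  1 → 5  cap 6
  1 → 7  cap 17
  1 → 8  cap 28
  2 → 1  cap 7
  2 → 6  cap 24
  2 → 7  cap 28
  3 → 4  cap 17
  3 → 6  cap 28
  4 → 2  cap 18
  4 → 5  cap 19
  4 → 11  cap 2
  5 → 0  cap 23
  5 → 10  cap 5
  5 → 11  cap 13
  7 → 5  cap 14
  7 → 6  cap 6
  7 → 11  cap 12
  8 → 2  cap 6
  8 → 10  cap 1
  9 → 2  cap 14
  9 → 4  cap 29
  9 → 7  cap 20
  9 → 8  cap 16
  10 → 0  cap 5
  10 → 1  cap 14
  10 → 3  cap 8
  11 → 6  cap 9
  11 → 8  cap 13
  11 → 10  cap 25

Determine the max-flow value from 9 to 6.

Maximum flow value: 47

augment #1: 9→2→6 bottleneck 14, total now 14
augment #2: 9→7→6 bottleneck 6, total now 20
augment #3: 9→4→2→6 bottleneck 10, total now 30
augment #4: 9→4→11→6 bottleneck 2, total now 32
augment #5: 9→7→11→6 bottleneck 7, total now 39
augment #6: 9→8→10→3→6 bottleneck 1, total now 40
augment #7: 9→4→5→10→3→6 bottleneck 5, total now 45
augment #8: 9→7→11→10→3→6 bottleneck 2, total now 47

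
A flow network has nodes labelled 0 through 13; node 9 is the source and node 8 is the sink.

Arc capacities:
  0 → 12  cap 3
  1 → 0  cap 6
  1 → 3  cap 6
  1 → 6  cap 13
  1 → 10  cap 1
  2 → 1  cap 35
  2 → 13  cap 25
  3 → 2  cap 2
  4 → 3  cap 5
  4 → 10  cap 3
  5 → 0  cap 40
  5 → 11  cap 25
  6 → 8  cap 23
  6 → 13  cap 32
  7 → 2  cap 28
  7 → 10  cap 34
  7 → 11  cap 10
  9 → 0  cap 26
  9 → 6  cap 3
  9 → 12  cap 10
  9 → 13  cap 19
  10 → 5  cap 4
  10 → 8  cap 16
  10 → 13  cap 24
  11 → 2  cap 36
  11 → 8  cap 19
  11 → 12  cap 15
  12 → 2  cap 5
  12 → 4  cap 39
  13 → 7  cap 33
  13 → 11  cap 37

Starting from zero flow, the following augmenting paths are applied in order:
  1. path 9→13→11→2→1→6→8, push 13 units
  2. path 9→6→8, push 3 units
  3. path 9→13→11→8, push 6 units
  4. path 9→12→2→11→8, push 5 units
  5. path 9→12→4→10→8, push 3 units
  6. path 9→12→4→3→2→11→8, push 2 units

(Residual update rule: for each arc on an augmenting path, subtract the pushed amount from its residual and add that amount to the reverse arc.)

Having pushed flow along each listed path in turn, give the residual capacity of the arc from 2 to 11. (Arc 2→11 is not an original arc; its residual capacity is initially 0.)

Residual capacity of (2,11): 6

after path 1 (9→13→11→2→1→6→8, push 13): res(2,11)=13
after path 2 (9→6→8, push 3): res(2,11)=13
after path 3 (9→13→11→8, push 6): res(2,11)=13
after path 4 (9→12→2→11→8, push 5): res(2,11)=8
after path 5 (9→12→4→10→8, push 3): res(2,11)=8
after path 6 (9→12→4→3→2→11→8, push 2): res(2,11)=6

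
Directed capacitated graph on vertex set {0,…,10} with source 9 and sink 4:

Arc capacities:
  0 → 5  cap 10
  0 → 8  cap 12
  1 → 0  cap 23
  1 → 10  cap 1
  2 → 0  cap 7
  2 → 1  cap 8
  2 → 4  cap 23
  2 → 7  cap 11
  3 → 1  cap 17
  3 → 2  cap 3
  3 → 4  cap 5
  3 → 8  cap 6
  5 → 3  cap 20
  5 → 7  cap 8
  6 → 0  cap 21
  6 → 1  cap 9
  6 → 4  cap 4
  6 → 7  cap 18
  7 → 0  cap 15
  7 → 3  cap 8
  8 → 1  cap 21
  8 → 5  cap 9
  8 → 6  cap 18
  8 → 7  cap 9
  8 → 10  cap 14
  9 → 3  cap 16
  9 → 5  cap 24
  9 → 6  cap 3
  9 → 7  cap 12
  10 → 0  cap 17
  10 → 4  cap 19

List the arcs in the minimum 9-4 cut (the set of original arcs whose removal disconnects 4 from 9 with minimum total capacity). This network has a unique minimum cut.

augment #1: 9→3→4 push 5
augment #2: 9→6→4 push 3
augment #3: 9→3→2→4 push 3
augment #4: 9→3→1→10→4 push 1
augment #5: 9→3→8→6→4 push 1
augment #6: 9→3→8→10→4 push 5
augment #7: 9→7→0→8→10→4 push 9
max flow = 27; residual-reachable set from 9 gives S-side
cut edges (S→T): {(1,10), (3,2), (3,4), (6,4), (8,10)} total cap 27

Min-cut arcs: {(1,10), (3,2), (3,4), (6,4), (8,10)} (total capacity 27)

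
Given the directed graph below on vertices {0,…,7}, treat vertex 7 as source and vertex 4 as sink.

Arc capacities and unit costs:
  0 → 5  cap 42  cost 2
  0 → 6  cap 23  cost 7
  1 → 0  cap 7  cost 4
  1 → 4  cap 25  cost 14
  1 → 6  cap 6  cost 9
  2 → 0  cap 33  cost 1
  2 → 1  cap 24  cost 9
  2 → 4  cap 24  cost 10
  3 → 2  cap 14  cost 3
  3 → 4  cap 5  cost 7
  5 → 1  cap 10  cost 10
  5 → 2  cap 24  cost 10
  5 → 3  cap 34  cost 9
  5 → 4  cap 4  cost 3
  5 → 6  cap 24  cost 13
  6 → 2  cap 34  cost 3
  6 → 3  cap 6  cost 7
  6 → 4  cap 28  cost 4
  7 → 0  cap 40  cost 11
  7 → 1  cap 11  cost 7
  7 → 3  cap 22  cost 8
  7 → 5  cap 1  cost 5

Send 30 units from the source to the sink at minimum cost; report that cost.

shortest-cost path #1: 7→5→4 push 1 @ unit cost 8 (adds 8)
shortest-cost path #2: 7→3→4 push 5 @ unit cost 15 (adds 75)
shortest-cost path #3: 7→0→5→4 push 3 @ unit cost 16 (adds 48)
shortest-cost path #4: 7→1→6→4 push 6 @ unit cost 20 (adds 120)
shortest-cost path #5: 7→1→4 push 5 @ unit cost 21 (adds 105)
shortest-cost path #6: 7→3→2→4 push 10 @ unit cost 21 (adds 210)
total cost = 566

Minimum cost for 30 units: 566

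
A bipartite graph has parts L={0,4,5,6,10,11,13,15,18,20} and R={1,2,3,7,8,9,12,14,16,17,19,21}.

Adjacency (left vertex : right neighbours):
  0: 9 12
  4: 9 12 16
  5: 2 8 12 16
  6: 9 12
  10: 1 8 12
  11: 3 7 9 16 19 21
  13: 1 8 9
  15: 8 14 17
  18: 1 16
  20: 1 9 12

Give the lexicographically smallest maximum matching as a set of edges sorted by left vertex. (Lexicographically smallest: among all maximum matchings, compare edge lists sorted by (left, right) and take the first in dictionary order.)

Lex-smallest maximum matching: {(0,9), (4,12), (5,2), (10,1), (11,3), (13,8), (15,14), (18,16)}

|M| = 8 (so the lex-smallest maximum matching has 8 edges)
process left vertices in ascending order; for each, take the smallest-labelled available neighbour that still permits 8 edges overall, or leave it unmatched if none does
lex-smallest matching: {0-9, 4-12, 5-2, 10-1, 11-3, 13-8, 15-14, 18-16}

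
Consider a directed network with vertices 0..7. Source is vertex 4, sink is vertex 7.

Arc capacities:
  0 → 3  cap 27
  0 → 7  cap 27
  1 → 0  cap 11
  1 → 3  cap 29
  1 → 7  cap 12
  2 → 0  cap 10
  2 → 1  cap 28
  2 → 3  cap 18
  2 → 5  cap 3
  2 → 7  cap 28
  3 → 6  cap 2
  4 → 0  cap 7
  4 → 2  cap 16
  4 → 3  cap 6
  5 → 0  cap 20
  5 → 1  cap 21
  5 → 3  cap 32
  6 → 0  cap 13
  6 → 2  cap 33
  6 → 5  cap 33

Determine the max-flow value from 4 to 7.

Maximum flow value: 25

augment #1: 4→0→7 bottleneck 7, total now 7
augment #2: 4→2→7 bottleneck 16, total now 23
augment #3: 4→3→6→0→7 bottleneck 2, total now 25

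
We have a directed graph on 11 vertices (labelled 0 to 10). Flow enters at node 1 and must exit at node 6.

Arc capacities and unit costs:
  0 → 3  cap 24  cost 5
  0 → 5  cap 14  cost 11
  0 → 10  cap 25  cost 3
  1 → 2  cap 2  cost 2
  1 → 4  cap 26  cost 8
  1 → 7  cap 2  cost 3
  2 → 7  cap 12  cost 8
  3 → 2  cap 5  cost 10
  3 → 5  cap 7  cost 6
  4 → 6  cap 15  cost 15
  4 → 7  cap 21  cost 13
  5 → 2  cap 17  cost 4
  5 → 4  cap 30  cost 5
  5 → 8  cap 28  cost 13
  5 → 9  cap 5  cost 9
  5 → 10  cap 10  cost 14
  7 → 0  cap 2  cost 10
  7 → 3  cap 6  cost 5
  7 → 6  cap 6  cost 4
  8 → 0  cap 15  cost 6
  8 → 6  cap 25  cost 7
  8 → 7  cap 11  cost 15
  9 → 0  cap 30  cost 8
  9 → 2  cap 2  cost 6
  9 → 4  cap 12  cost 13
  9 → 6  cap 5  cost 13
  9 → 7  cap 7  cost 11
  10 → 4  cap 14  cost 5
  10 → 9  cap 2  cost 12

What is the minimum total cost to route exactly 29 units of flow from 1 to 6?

shortest-cost path #1: 1→7→6 push 2 @ unit cost 7 (adds 14)
shortest-cost path #2: 1→2→7→6 push 2 @ unit cost 14 (adds 28)
shortest-cost path #3: 1→4→6 push 15 @ unit cost 23 (adds 345)
shortest-cost path #4: 1→4→7→6 push 2 @ unit cost 25 (adds 50)
shortest-cost path #5: 1→4→7→3→5→8→6 push 6 @ unit cost 52 (adds 312)
shortest-cost path #6: 1→4→7→0→10→9→6 push 2 @ unit cost 59 (adds 118)
total cost = 867

Minimum cost for 29 units: 867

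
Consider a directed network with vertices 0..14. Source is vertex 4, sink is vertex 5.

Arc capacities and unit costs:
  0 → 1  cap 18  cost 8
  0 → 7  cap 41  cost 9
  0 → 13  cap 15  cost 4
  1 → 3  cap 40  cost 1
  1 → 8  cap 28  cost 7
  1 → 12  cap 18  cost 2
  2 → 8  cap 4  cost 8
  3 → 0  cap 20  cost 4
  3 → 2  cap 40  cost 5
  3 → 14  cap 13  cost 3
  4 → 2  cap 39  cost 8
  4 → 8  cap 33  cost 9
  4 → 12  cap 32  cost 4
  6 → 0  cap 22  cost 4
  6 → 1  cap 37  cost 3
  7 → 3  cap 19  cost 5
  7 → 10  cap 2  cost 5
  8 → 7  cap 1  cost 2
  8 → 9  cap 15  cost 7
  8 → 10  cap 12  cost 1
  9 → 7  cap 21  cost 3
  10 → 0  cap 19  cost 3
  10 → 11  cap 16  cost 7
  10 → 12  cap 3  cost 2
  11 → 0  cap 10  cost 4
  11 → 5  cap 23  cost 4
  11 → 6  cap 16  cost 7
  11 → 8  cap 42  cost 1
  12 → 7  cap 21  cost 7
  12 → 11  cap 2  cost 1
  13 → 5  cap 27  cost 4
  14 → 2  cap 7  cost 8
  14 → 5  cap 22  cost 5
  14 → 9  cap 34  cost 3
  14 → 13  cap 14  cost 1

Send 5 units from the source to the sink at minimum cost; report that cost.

Minimum cost for 5 units: 81

shortest-cost path #1: 4→12→11→5 push 2 @ unit cost 9 (adds 18)
shortest-cost path #2: 4→8→10→11→5 push 3 @ unit cost 21 (adds 63)
total cost = 81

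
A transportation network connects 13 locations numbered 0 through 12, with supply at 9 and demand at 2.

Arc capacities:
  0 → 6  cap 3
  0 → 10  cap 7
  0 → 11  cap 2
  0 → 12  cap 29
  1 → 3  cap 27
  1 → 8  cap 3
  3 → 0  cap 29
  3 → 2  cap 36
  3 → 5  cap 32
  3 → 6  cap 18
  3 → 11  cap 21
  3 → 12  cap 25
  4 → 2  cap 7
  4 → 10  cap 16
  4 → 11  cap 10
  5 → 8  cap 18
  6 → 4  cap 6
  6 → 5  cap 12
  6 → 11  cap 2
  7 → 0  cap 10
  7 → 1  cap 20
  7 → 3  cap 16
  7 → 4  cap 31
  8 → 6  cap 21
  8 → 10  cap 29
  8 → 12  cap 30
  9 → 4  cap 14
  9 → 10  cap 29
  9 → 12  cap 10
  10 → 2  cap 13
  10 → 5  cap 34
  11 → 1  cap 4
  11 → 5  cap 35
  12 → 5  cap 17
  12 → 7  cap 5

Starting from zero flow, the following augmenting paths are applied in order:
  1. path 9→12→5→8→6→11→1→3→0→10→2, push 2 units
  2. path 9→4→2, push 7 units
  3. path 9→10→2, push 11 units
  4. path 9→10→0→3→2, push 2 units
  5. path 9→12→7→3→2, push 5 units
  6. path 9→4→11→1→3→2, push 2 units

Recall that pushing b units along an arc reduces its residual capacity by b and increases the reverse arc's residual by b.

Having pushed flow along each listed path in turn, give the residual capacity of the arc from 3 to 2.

Residual capacity of (3,2): 27

after path 1 (9→12→5→8→6→11→1→3→0→10→2, push 2): res(3,2)=36
after path 2 (9→4→2, push 7): res(3,2)=36
after path 3 (9→10→2, push 11): res(3,2)=36
after path 4 (9→10→0→3→2, push 2): res(3,2)=34
after path 5 (9→12→7→3→2, push 5): res(3,2)=29
after path 6 (9→4→11→1→3→2, push 2): res(3,2)=27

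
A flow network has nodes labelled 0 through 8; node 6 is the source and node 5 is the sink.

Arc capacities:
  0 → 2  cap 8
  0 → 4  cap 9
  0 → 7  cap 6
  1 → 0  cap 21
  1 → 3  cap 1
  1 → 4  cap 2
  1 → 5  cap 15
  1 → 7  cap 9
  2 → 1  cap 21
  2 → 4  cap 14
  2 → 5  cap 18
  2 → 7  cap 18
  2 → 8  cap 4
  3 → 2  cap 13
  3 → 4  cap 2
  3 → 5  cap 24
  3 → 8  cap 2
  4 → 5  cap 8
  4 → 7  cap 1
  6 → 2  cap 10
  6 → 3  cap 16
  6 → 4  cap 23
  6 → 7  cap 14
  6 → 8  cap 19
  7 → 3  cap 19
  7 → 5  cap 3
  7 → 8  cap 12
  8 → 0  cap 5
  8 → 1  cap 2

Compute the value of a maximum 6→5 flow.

augment #1: 6→2→5 bottleneck 10, total now 10
augment #2: 6→3→5 bottleneck 16, total now 26
augment #3: 6→4→5 bottleneck 8, total now 34
augment #4: 6→7→5 bottleneck 3, total now 37
augment #5: 6→7→3→5 bottleneck 8, total now 45
augment #6: 6→8→1→5 bottleneck 2, total now 47
augment #7: 6→7→3→2→5 bottleneck 3, total now 50
augment #8: 6→8→0→2→5 bottleneck 5, total now 55
augment #9: 6→4→7→3→2→1→5 bottleneck 1, total now 56

Maximum flow value: 56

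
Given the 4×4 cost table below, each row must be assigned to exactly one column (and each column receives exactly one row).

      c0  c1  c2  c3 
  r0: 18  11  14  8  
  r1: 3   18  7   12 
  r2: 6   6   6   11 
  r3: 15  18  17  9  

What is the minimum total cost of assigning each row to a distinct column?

Minimum assignment cost: 29

optimal assignment: row0→col1 (cost 11), row1→col0 (cost 3), row2→col2 (cost 6), row3→col3 (cost 9)
total = 11 + 3 + 6 + 9 = 29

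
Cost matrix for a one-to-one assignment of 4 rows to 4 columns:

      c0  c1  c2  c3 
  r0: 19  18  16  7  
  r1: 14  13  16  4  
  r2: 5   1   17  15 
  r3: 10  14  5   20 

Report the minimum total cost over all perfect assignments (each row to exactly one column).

Minimum assignment cost: 27

optimal assignment: row0→col3 (cost 7), row1→col0 (cost 14), row2→col1 (cost 1), row3→col2 (cost 5)
total = 7 + 14 + 1 + 5 = 27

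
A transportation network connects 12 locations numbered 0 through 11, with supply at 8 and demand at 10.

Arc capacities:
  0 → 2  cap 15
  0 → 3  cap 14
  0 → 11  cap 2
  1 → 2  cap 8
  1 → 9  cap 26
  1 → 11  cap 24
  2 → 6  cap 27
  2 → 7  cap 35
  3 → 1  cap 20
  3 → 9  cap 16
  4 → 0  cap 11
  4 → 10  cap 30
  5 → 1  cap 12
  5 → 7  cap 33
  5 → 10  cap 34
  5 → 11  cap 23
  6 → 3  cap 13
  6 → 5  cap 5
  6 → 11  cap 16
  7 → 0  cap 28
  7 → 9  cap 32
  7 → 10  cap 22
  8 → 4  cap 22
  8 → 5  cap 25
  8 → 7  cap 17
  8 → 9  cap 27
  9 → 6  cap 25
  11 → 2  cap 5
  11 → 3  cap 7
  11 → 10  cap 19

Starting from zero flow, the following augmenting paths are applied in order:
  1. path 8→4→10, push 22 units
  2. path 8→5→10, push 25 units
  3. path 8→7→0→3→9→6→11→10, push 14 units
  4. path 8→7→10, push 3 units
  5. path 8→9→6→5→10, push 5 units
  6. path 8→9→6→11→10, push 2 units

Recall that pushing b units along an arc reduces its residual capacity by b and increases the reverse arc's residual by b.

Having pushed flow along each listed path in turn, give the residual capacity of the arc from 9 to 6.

after path 1 (8→4→10, push 22): res(9,6)=25
after path 2 (8→5→10, push 25): res(9,6)=25
after path 3 (8→7→0→3→9→6→11→10, push 14): res(9,6)=11
after path 4 (8→7→10, push 3): res(9,6)=11
after path 5 (8→9→6→5→10, push 5): res(9,6)=6
after path 6 (8→9→6→11→10, push 2): res(9,6)=4

Residual capacity of (9,6): 4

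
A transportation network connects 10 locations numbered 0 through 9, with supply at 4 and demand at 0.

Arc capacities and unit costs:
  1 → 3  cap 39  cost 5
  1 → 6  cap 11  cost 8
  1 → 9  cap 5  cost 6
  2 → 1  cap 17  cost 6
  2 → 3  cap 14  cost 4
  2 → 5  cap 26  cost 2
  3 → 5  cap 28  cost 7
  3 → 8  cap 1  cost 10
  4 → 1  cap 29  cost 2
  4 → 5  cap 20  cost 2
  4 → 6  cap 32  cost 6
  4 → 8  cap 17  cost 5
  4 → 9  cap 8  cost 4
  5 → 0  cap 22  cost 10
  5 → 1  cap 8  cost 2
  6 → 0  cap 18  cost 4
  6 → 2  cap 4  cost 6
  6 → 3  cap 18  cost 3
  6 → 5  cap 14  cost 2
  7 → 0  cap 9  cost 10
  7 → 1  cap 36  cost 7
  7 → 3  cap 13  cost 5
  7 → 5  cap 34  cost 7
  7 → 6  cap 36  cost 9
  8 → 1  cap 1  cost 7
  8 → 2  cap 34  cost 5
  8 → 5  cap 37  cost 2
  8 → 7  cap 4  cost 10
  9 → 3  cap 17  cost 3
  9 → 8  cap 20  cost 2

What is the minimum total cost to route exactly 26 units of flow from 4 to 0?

Minimum cost for 26 units: 276

shortest-cost path #1: 4→6→0 push 18 @ unit cost 10 (adds 180)
shortest-cost path #2: 4→5→0 push 8 @ unit cost 12 (adds 96)
total cost = 276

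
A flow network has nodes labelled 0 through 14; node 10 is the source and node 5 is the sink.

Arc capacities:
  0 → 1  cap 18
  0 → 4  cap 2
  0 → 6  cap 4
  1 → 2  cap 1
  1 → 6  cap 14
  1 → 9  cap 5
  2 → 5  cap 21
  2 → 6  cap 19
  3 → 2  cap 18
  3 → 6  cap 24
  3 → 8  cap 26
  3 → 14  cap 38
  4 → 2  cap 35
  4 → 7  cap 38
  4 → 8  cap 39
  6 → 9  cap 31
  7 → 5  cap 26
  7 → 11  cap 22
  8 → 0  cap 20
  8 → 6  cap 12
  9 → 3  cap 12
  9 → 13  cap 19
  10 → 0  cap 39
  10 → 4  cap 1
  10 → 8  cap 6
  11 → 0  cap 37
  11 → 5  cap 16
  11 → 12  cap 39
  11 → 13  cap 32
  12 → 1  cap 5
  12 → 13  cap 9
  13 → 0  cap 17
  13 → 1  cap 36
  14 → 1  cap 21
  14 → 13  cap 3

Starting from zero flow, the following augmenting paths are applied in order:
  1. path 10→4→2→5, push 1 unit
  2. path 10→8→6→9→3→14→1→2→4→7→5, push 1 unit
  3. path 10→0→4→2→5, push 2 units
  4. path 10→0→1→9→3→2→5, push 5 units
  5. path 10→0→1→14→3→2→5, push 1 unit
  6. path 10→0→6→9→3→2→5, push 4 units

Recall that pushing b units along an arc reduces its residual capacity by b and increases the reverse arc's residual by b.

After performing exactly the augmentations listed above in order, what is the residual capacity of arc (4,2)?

after path 1 (10→4→2→5, push 1): res(4,2)=34
after path 2 (10→8→6→9→3→14→1→2→4→7→5, push 1): res(4,2)=35
after path 3 (10→0→4→2→5, push 2): res(4,2)=33
after path 4 (10→0→1→9→3→2→5, push 5): res(4,2)=33
after path 5 (10→0→1→14→3→2→5, push 1): res(4,2)=33
after path 6 (10→0→6→9→3→2→5, push 4): res(4,2)=33

Residual capacity of (4,2): 33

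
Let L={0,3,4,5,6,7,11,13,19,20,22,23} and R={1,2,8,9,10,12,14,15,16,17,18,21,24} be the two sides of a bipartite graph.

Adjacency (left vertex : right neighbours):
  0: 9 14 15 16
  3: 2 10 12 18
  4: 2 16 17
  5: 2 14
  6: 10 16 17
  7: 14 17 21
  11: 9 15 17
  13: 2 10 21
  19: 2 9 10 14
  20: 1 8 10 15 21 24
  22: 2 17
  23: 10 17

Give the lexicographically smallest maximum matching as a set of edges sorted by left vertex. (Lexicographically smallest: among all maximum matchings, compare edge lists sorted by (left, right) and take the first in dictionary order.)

Lex-smallest maximum matching: {(0,9), (3,12), (4,2), (5,14), (6,16), (7,17), (11,15), (13,21), (19,10), (20,1)}

|M| = 10 (so the lex-smallest maximum matching has 10 edges)
process left vertices in ascending order; for each, take the smallest-labelled available neighbour that still permits 10 edges overall, or leave it unmatched if none does
lex-smallest matching: {0-9, 3-12, 4-2, 5-14, 6-16, 7-17, 11-15, 13-21, 19-10, 20-1}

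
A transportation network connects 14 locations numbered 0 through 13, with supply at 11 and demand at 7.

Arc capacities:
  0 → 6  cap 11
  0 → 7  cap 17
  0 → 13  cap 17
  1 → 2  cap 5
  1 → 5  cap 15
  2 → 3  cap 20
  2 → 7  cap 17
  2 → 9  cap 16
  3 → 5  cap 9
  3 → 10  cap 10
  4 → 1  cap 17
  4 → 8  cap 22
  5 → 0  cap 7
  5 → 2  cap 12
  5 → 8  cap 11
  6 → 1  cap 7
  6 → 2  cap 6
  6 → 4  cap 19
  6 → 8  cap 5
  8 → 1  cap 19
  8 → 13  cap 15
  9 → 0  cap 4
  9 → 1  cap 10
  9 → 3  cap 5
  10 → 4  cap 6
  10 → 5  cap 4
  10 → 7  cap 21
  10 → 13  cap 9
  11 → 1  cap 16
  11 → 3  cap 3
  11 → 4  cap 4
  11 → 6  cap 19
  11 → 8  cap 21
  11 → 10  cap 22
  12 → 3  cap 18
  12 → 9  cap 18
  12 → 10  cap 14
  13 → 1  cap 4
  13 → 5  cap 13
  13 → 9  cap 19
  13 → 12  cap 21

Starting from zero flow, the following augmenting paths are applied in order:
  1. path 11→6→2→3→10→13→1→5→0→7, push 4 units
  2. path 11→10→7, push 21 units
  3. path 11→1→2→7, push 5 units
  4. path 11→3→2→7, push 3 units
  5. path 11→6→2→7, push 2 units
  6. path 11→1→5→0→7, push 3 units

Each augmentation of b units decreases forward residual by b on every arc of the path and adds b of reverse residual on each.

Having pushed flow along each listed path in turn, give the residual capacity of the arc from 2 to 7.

Residual capacity of (2,7): 7

after path 1 (11→6→2→3→10→13→1→5→0→7, push 4): res(2,7)=17
after path 2 (11→10→7, push 21): res(2,7)=17
after path 3 (11→1→2→7, push 5): res(2,7)=12
after path 4 (11→3→2→7, push 3): res(2,7)=9
after path 5 (11→6→2→7, push 2): res(2,7)=7
after path 6 (11→1→5→0→7, push 3): res(2,7)=7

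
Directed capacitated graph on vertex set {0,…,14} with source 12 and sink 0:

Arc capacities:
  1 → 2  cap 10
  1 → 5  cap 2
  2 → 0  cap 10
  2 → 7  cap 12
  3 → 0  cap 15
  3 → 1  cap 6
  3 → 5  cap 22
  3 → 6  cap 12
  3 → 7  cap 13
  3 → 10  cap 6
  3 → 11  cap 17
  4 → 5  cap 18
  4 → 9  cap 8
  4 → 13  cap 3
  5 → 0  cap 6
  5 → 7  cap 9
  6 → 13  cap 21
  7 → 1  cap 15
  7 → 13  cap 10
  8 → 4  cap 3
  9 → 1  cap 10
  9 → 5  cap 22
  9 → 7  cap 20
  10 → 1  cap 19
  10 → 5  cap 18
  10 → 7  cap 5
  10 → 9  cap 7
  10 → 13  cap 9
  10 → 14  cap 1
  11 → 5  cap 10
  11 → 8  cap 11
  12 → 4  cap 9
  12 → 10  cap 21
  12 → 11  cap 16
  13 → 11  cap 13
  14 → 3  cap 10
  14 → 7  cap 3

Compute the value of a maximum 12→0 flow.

augment #1: 12→4→5→0 bottleneck 6, total now 6
augment #2: 12→10→1→2→0 bottleneck 10, total now 16
augment #3: 12→10→14→3→0 bottleneck 1, total now 17

Maximum flow value: 17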